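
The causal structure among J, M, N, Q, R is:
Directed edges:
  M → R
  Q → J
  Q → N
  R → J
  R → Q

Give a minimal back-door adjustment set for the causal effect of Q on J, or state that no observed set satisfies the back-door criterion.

Q→J: minimal back-door set {R}.

desc(Q)\{Q}={J,N}; candidates ⊆ {M,R}.
size 0: {}; under {} Q still reaches {J,M,R} ∋ J.
{R}: Q⊥J given {R} in G with Q→· removed — back-door holds.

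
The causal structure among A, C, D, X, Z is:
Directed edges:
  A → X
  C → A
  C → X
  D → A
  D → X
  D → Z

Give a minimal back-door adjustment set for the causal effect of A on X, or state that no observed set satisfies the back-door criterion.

desc(A)\{A}={X}; candidates ⊆ {C,D,Z}.
size 0: {}; under {} A still reaches {C,D,X,Z} ∋ X.
size 1: {C}, {D}, {Z}; under {C} A still reaches {D,X,Z} ∋ X.
{C,D}: A⊥X given {C,D} in G with A→· removed — back-door holds.

A→X: minimal back-door set {C, D}.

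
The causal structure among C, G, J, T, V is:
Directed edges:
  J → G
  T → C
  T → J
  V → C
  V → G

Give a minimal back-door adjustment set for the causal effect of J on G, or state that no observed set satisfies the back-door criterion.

J→G: minimal back-door set ∅.

desc(J)\{J}={G}; candidates ⊆ {C,T,V}.
∅: J⊥G given ∅ in G with J→· removed — back-door holds.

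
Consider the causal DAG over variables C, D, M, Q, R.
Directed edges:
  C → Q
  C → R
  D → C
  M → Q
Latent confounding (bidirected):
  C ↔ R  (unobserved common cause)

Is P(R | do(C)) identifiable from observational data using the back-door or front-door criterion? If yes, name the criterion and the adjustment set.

P(R|do(C)): not identifiable (no BD/FD set).

desc(C)\{C}={Q,R}; candidates ⊆ {D,M}.
C↔R: latent back-door arc(s) into C.
size 0: {}; under {} C still reaches {D,R} ∋ R.
size 1: {D}, {M}; under {D} C still reaches {R} ∋ R.
size 2: {D,M}; under {D,M} C still reaches {R} ∋ R.
C↔R cannot be blocked by any observed set — no back-door set.
No mediator lies on a directed C→…→R path.
Neither criterion identifies P(R|do(C)) in this graph.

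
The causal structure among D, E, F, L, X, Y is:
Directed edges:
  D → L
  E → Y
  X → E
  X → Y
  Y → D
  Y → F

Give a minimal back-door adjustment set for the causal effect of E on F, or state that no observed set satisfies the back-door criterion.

desc(E)\{E}={D,F,L,Y}; candidates ⊆ {X}.
size 0: {}; under {} E still reaches {D,F,L,X,Y} ∋ F.
{X}: E⊥F given {X} in G with E→· removed — back-door holds.

E→F: minimal back-door set {X}.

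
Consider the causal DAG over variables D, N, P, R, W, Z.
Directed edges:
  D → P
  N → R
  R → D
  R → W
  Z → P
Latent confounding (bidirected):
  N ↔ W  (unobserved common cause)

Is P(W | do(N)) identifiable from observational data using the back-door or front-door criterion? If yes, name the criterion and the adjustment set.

P(W|do(N)): frontdoor, adjust for {R}.

desc(N)\{N}={D,P,R,W}; candidates ⊆ {Z}.
N↔W: latent back-door arc(s) into N.
size 0: {}; under {} N still reaches {W} ∋ W.
size 1: {Z}; under {Z} N still reaches {W} ∋ W.
N↔W cannot be blocked by any observed set — no back-door set.
{R}: (i) intercepts every directed N→W path; (ii) no back-door N→{R}; (iii) {N} blocks every back-door {R}→W. Front-door holds.
P(W|do(N)) = Σ_{R} P(R|N) Σ_{N'} P(W|R,N')P(N').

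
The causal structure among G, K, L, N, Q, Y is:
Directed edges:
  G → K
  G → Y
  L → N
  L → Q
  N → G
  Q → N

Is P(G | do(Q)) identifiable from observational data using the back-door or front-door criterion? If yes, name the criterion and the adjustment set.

P(G|do(Q)): backdoor, adjust for {L}.

desc(Q)\{Q}={G,K,N,Y}; candidates ⊆ {L}.
size 0: {}; under {} Q still reaches {G,K,L,N,Y} ∋ G.
{L}: Q⊥G given {L} in G with Q→· removed — back-door holds.
P(G|do(Q)) = Σ_{L} P(G|Q,L)·P(L).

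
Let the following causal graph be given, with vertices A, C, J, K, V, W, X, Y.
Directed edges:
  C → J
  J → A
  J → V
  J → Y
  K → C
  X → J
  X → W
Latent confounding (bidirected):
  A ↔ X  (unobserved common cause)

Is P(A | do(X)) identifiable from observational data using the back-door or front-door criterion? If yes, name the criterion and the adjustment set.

desc(X)\{X}={A,J,V,W,Y}; candidates ⊆ {C,K}.
X↔A: latent back-door arc(s) into X.
size 0: {}; under {} X still reaches {A} ∋ A.
size 1: {C}, {K}; under {C} X still reaches {A} ∋ A.
size 2: {C,K}; under {C,K} X still reaches {A} ∋ A.
X↔A cannot be blocked by any observed set — no back-door set.
{J}: (i) intercepts every directed X→A path; (ii) no back-door X→{J}; (iii) {X} blocks every back-door {J}→A. Front-door holds.
P(A|do(X)) = Σ_{J} P(J|X) Σ_{X'} P(A|J,X')P(X').

P(A|do(X)): frontdoor, adjust for {J}.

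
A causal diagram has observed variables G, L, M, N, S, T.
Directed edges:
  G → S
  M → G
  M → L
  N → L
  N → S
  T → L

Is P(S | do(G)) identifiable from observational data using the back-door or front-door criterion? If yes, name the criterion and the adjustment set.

desc(G)\{G}={S}; candidates ⊆ {L,M,N,T}.
∅: G⊥S given ∅ in G with G→· removed — back-door holds.
P(S|do(G)) = P(S|G) — no adjustment needed.

P(S|do(G)): backdoor, adjust for ∅.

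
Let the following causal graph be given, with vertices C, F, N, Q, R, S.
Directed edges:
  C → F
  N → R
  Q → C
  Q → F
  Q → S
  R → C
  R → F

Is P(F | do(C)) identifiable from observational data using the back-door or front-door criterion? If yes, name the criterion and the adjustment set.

desc(C)\{C}={F}; candidates ⊆ {N,Q,R,S}.
size 0: {}; under {} C still reaches {F,N,Q,R,S} ∋ F.
size 1: {N}, {Q}, {R} …(+1); under {N} C still reaches {F,Q,R,S} ∋ F.
{Q,R}: C⊥F given {Q,R} in G with C→· removed — back-door holds.
P(F|do(C)) = Σ_{Q,R} P(F|C,Q,R)·P(Q,R).

P(F|do(C)): backdoor, adjust for {Q, R}.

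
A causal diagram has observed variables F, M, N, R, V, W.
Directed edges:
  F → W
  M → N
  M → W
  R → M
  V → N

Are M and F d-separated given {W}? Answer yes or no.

Bayes-Ball from M | {W} reaches {F,N,R}.
F ∈ reach(M|{W}) ⇒ M ⊥̸ F | {W}.

No — M and F are d-connected given {W}.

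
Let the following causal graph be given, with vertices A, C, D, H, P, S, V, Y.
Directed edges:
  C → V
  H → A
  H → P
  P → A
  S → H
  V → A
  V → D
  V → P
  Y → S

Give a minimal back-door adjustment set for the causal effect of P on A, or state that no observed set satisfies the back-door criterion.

desc(P)\{P}={A}; candidates ⊆ {C,D,H,S,V,Y}.
size 0: {}; under {} P still reaches {A,C,D,H,S,V,Y} ∋ A.
size 1: {C}, {D}, {H} …(+3); under {C} P still reaches {A,D,H,S,V,Y} ∋ A.
{H,V}: P⊥A given {H,V} in G with P→· removed — back-door holds.

P→A: minimal back-door set {H, V}.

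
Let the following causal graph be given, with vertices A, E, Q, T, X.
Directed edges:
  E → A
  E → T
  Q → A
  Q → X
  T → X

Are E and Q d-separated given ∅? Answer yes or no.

Bayes-Ball from E | ∅ reaches {A,T,X}.
Q ∉ reach(E|∅) ⇒ E ⊥ Q | ∅.

Yes — E ⊥ Q | ∅.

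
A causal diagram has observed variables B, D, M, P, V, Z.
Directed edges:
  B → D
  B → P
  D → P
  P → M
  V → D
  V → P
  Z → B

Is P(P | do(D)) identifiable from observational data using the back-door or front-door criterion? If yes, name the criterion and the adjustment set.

desc(D)\{D}={M,P}; candidates ⊆ {B,V,Z}.
size 0: {}; under {} D still reaches {B,M,P,V,Z} ∋ P.
size 1: {B}, {V}, {Z}; under {B} D still reaches {M,P,V} ∋ P.
{B,V}: D⊥P given {B,V} in G with D→· removed — back-door holds.
P(P|do(D)) = Σ_{B,V} P(P|D,B,V)·P(B,V).

P(P|do(D)): backdoor, adjust for {B, V}.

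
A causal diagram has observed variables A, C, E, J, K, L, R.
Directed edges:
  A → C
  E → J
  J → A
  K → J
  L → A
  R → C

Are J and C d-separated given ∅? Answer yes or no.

Bayes-Ball from J | ∅ reaches {A,C,E,K}.
C ∈ reach(J|∅) ⇒ J ⊥̸ C | ∅.

No — J and C are d-connected given ∅.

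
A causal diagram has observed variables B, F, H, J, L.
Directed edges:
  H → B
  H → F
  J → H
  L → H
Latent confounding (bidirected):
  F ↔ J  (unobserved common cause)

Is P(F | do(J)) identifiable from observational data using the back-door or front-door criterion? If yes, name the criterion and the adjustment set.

P(F|do(J)): frontdoor, adjust for {H}.

desc(J)\{J}={B,F,H}; candidates ⊆ {L}.
J↔F: latent back-door arc(s) into J.
size 0: {}; under {} J still reaches {F} ∋ F.
size 1: {L}; under {L} J still reaches {F} ∋ F.
J↔F cannot be blocked by any observed set — no back-door set.
{H}: (i) intercepts every directed J→F path; (ii) no back-door J→{H}; (iii) {J} blocks every back-door {H}→F. Front-door holds.
P(F|do(J)) = Σ_{H} P(H|J) Σ_{J'} P(F|H,J')P(J').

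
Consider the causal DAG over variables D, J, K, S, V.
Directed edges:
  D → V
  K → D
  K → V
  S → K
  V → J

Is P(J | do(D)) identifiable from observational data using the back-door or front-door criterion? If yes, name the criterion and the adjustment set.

desc(D)\{D}={J,V}; candidates ⊆ {K,S}.
size 0: {}; under {} D still reaches {J,K,S,V} ∋ J.
{K}: D⊥J given {K} in G with D→· removed — back-door holds.
P(J|do(D)) = Σ_{K} P(J|D,K)·P(K).

P(J|do(D)): backdoor, adjust for {K}.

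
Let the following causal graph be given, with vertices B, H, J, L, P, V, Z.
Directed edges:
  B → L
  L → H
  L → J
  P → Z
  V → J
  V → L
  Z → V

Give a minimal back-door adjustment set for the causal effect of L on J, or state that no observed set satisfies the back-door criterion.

desc(L)\{L}={H,J}; candidates ⊆ {B,P,V,Z}.
size 0: {}; under {} L still reaches {B,J,P,V,Z} ∋ J.
{V}: L⊥J given {V} in G with L→· removed — back-door holds.

L→J: minimal back-door set {V}.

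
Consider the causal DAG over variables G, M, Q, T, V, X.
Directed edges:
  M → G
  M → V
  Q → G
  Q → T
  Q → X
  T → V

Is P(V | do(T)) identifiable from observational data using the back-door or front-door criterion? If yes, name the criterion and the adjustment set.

desc(T)\{T}={V}; candidates ⊆ {G,M,Q,X}.
∅: T⊥V given ∅ in G with T→· removed — back-door holds.
P(V|do(T)) = P(V|T) — no adjustment needed.

P(V|do(T)): backdoor, adjust for ∅.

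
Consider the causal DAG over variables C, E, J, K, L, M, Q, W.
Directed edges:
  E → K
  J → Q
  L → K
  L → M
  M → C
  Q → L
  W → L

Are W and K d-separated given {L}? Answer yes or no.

Yes — W ⊥ K | {L}.

Bayes-Ball from W | {L} reaches {J,Q}.
K ∉ reach(W|{L}) ⇒ W ⊥ K | {L}.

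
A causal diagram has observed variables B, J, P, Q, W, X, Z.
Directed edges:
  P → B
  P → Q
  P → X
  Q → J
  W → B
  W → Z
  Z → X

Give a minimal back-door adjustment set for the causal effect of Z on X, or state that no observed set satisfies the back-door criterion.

desc(Z)\{Z}={X}; candidates ⊆ {B,J,P,Q,W}.
∅: Z⊥X given ∅ in G with Z→· removed — back-door holds.

Z→X: minimal back-door set ∅.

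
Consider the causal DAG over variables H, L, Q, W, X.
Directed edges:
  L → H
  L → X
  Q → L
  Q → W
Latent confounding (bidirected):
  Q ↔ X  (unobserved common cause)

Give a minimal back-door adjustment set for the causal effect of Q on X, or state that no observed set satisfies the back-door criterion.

Q→X: no observed back-door set.

desc(Q)\{Q}={H,L,W,X}; candidates ⊆ {—}.
Q↔X: latent back-door arc(s) into Q.
size 0: {}; under {} Q still reaches {X} ∋ X.
Q↔X cannot be blocked by any observed set — no back-door set.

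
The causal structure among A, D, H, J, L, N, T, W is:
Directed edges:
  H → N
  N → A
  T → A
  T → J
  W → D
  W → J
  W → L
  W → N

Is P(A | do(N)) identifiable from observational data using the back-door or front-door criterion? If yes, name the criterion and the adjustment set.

P(A|do(N)): backdoor, adjust for ∅.

desc(N)\{N}={A}; candidates ⊆ {D,H,J,L,T,W}.
∅: N⊥A given ∅ in G with N→· removed — back-door holds.
P(A|do(N)) = P(A|N) — no adjustment needed.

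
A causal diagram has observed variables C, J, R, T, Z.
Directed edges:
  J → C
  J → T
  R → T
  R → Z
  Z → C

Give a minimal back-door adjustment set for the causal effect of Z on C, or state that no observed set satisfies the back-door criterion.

desc(Z)\{Z}={C}; candidates ⊆ {J,R,T}.
∅: Z⊥C given ∅ in G with Z→· removed — back-door holds.

Z→C: minimal back-door set ∅.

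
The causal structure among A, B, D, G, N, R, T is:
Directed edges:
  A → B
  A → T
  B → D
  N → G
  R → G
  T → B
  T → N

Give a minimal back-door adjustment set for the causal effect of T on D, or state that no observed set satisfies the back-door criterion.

T→D: minimal back-door set {A}.

desc(T)\{T}={B,D,G,N}; candidates ⊆ {A,R}.
size 0: {}; under {} T still reaches {A,B,D} ∋ D.
{A}: T⊥D given {A} in G with T→· removed — back-door holds.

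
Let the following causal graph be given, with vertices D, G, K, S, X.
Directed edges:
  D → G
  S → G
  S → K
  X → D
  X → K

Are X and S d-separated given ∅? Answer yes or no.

Yes — X ⊥ S | ∅.

Bayes-Ball from X | ∅ reaches {D,G,K}.
S ∉ reach(X|∅) ⇒ X ⊥ S | ∅.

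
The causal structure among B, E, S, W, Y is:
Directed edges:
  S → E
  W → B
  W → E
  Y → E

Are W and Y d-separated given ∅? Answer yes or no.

Yes — W ⊥ Y | ∅.

Bayes-Ball from W | ∅ reaches {B,E}.
Y ∉ reach(W|∅) ⇒ W ⊥ Y | ∅.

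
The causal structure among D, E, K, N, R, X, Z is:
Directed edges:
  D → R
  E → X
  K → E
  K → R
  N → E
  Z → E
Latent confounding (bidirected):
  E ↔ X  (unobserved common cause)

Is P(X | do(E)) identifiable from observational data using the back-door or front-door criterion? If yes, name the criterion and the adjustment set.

P(X|do(E)): not identifiable (no BD/FD set).

desc(E)\{E}={X}; candidates ⊆ {D,K,N,R,Z}.
E↔X: latent back-door arc(s) into E.
size 0: {}; under {} E still reaches {K,N,R,X,Z} ∋ X.
size 1: {D}, {K}, {N} …(+2); under {D} E still reaches {K,N,R,X,Z} ∋ X.
size 2: {D,K}, {D,N}, {D,R} …(+7); under {D,K} E still reaches {N,X,Z} ∋ X.
E↔X cannot be blocked by any observed set — no back-door set.
No mediator lies on a directed E→…→X path.
Neither criterion identifies P(X|do(E)) in this graph.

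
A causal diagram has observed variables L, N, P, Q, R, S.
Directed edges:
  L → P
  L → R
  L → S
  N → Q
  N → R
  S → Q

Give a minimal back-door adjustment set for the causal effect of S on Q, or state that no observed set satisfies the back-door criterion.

desc(S)\{S}={Q}; candidates ⊆ {L,N,P,R}.
∅: S⊥Q given ∅ in G with S→· removed — back-door holds.

S→Q: minimal back-door set ∅.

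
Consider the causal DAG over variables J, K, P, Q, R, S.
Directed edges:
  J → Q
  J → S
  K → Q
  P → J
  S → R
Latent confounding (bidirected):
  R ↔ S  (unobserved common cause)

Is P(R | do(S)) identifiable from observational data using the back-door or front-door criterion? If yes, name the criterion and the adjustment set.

desc(S)\{S}={R}; candidates ⊆ {J,K,P,Q}.
S↔R: latent back-door arc(s) into S.
size 0: {}; under {} S still reaches {J,P,Q,R} ∋ R.
size 1: {J}, {K}, {P} …(+1); under {J} S still reaches {R} ∋ R.
size 2: {J,K}, {J,P}, {J,Q} …(+3); under {J,K} S still reaches {R} ∋ R.
S↔R cannot be blocked by any observed set — no back-door set.
No mediator lies on a directed S→…→R path.
Neither criterion identifies P(R|do(S)) in this graph.

P(R|do(S)): not identifiable (no BD/FD set).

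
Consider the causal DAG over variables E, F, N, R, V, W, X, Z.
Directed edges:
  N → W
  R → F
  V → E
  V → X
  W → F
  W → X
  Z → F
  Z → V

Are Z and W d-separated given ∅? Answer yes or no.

Yes — Z ⊥ W | ∅.

Bayes-Ball from Z | ∅ reaches {E,F,V,X}.
W ∉ reach(Z|∅) ⇒ Z ⊥ W | ∅.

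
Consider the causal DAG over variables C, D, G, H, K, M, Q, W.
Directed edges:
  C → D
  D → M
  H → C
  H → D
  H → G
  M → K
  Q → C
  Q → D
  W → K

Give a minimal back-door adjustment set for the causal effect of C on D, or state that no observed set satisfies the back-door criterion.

C→D: minimal back-door set {H, Q}.

desc(C)\{C}={D,K,M}; candidates ⊆ {G,H,Q,W}.
size 0: {}; under {} C still reaches {D,G,H,K,M,Q} ∋ D.
size 1: {G}, {H}, {Q} …(+1); under {G} C still reaches {D,H,K,M,Q} ∋ D.
{H,Q}: C⊥D given {H,Q} in G with C→· removed — back-door holds.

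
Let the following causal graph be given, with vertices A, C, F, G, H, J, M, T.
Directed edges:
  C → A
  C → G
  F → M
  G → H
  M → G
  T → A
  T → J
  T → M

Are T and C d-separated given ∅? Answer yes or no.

Bayes-Ball from T | ∅ reaches {A,G,H,J,M}.
C ∉ reach(T|∅) ⇒ T ⊥ C | ∅.

Yes — T ⊥ C | ∅.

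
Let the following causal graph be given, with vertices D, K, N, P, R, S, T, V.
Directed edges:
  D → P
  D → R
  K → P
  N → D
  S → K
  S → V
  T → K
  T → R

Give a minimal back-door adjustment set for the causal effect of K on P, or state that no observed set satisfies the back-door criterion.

K→P: minimal back-door set ∅.

desc(K)\{K}={P}; candidates ⊆ {D,N,R,S,T,V}.
∅: K⊥P given ∅ in G with K→· removed — back-door holds.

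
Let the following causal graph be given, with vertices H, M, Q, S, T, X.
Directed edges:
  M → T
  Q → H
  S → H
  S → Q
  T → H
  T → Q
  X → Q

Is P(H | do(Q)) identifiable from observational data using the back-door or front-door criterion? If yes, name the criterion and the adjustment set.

P(H|do(Q)): backdoor, adjust for {S, T}.

desc(Q)\{Q}={H}; candidates ⊆ {M,S,T,X}.
size 0: {}; under {} Q still reaches {H,M,S,T,X} ∋ H.
size 1: {M}, {S}, {T} …(+1); under {M} Q still reaches {H,S,T,X} ∋ H.
{S,T}: Q⊥H given {S,T} in G with Q→· removed — back-door holds.
P(H|do(Q)) = Σ_{S,T} P(H|Q,S,T)·P(S,T).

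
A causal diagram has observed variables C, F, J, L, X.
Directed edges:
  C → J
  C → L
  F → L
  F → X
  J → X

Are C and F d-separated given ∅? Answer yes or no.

Yes — C ⊥ F | ∅.

Bayes-Ball from C | ∅ reaches {J,L,X}.
F ∉ reach(C|∅) ⇒ C ⊥ F | ∅.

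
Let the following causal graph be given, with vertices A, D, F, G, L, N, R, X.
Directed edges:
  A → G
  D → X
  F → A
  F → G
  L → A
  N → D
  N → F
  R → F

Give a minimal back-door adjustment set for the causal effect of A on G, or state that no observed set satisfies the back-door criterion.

A→G: minimal back-door set {F}.

desc(A)\{A}={G}; candidates ⊆ {D,F,L,N,R,X}.
size 0: {}; under {} A still reaches {D,F,G,L,N,R,X} ∋ G.
{F}: A⊥G given {F} in G with A→· removed — back-door holds.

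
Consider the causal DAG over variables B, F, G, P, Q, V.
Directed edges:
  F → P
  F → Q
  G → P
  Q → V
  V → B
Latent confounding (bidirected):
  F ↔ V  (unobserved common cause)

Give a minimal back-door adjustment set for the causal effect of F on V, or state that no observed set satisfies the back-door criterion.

F→V: no observed back-door set.

desc(F)\{F}={B,P,Q,V}; candidates ⊆ {G}.
F↔V: latent back-door arc(s) into F.
size 0: {}; under {} F still reaches {B,V} ∋ V.
size 1: {G}; under {G} F still reaches {B,V} ∋ V.
F↔V cannot be blocked by any observed set — no back-door set.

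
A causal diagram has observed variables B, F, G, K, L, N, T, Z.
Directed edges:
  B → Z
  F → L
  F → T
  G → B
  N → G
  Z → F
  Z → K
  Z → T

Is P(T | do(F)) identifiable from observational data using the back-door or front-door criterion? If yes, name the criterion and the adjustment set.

desc(F)\{F}={L,T}; candidates ⊆ {B,G,K,N,Z}.
size 0: {}; under {} F still reaches {B,G,K,N,T,Z} ∋ T.
{Z}: F⊥T given {Z} in G with F→· removed — back-door holds.
P(T|do(F)) = Σ_{Z} P(T|F,Z)·P(Z).

P(T|do(F)): backdoor, adjust for {Z}.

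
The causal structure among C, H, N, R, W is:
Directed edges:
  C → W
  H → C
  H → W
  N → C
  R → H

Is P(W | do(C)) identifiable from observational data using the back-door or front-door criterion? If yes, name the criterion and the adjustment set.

desc(C)\{C}={W}; candidates ⊆ {H,N,R}.
size 0: {}; under {} C still reaches {H,N,R,W} ∋ W.
{H}: C⊥W given {H} in G with C→· removed — back-door holds.
P(W|do(C)) = Σ_{H} P(W|C,H)·P(H).

P(W|do(C)): backdoor, adjust for {H}.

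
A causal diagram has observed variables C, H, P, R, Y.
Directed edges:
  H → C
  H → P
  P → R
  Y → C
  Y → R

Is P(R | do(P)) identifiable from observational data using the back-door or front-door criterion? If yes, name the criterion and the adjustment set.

desc(P)\{P}={R}; candidates ⊆ {C,H,Y}.
∅: P⊥R given ∅ in G with P→· removed — back-door holds.
P(R|do(P)) = P(R|P) — no adjustment needed.

P(R|do(P)): backdoor, adjust for ∅.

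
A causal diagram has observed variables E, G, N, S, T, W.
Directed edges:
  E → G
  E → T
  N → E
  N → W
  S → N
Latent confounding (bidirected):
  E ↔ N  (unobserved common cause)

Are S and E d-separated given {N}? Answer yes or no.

No — S and E are d-connected given {N}.

Bayes-Ball from S | {N} reaches {E,G,T}.
E ∈ reach(S|{N}) ⇒ S ⊥̸ E | {N}.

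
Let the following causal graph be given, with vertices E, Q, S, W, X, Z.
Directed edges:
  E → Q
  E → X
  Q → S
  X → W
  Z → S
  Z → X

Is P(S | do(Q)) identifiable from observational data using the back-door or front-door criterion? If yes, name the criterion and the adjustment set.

P(S|do(Q)): backdoor, adjust for ∅.

desc(Q)\{Q}={S}; candidates ⊆ {E,W,X,Z}.
∅: Q⊥S given ∅ in G with Q→· removed — back-door holds.
P(S|do(Q)) = P(S|Q) — no adjustment needed.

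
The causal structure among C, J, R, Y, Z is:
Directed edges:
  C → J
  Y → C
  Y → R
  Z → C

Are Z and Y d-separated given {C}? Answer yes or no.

No — Z and Y are d-connected given {C}.

Bayes-Ball from Z | {C} reaches {R,Y}.
Y ∈ reach(Z|{C}) ⇒ Z ⊥̸ Y | {C}.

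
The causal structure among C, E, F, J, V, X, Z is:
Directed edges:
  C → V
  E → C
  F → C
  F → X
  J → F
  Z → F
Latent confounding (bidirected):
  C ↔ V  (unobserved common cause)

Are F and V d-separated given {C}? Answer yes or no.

No — F and V are d-connected given {C}.

Bayes-Ball from F | {C} reaches {E,J,V,X,Z}.
V ∈ reach(F|{C}) ⇒ F ⊥̸ V | {C}.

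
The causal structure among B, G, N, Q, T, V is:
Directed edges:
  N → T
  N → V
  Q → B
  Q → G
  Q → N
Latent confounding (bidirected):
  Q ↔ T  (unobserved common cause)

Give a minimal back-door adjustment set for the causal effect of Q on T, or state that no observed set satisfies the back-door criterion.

Q→T: no observed back-door set.

desc(Q)\{Q}={B,G,N,T,V}; candidates ⊆ {—}.
Q↔T: latent back-door arc(s) into Q.
size 0: {}; under {} Q still reaches {T} ∋ T.
Q↔T cannot be blocked by any observed set — no back-door set.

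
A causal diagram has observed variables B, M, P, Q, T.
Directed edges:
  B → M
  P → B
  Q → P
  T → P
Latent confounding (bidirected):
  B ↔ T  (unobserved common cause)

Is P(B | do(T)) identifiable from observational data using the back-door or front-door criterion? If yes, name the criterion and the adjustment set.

desc(T)\{T}={B,M,P}; candidates ⊆ {Q}.
T↔B: latent back-door arc(s) into T.
size 0: {}; under {} T still reaches {B,M} ∋ B.
size 1: {Q}; under {Q} T still reaches {B,M} ∋ B.
T↔B cannot be blocked by any observed set — no back-door set.
{P}: (i) intercepts every directed T→B path; (ii) no back-door T→{P}; (iii) {T} blocks every back-door {P}→B. Front-door holds.
P(B|do(T)) = Σ_{P} P(P|T) Σ_{T'} P(B|P,T')P(T').

P(B|do(T)): frontdoor, adjust for {P}.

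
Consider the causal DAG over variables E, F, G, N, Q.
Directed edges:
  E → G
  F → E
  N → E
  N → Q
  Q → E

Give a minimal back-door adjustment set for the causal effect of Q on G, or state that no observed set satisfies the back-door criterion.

desc(Q)\{Q}={E,G}; candidates ⊆ {F,N}.
size 0: {}; under {} Q still reaches {E,G,N} ∋ G.
{N}: Q⊥G given {N} in G with Q→· removed — back-door holds.

Q→G: minimal back-door set {N}.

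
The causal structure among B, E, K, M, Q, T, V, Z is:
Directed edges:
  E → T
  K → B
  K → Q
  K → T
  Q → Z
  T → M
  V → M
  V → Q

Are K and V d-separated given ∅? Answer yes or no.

Bayes-Ball from K | ∅ reaches {B,M,Q,T,Z}.
V ∉ reach(K|∅) ⇒ K ⊥ V | ∅.

Yes — K ⊥ V | ∅.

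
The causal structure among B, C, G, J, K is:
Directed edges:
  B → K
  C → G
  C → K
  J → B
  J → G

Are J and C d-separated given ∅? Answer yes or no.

Yes — J ⊥ C | ∅.

Bayes-Ball from J | ∅ reaches {B,G,K}.
C ∉ reach(J|∅) ⇒ J ⊥ C | ∅.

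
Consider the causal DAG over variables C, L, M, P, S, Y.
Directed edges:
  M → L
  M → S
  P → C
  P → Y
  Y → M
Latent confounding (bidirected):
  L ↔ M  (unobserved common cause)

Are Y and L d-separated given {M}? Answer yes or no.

No — Y and L are d-connected given {M}.

Bayes-Ball from Y | {M} reaches {C,L,P}.
L ∈ reach(Y|{M}) ⇒ Y ⊥̸ L | {M}.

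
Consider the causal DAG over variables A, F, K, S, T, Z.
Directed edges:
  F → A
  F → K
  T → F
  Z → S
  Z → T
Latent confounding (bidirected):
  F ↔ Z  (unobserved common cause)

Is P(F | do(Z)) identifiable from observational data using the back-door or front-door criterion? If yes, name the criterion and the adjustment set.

desc(Z)\{Z}={A,F,K,S,T}; candidates ⊆ {—}.
Z↔F: latent back-door arc(s) into Z.
size 0: {}; under {} Z still reaches {A,F,K} ∋ F.
Z↔F cannot be blocked by any observed set — no back-door set.
{T}: (i) intercepts every directed Z→F path; (ii) no back-door Z→{T}; (iii) {Z} blocks every back-door {T}→F. Front-door holds.
P(F|do(Z)) = Σ_{T} P(T|Z) Σ_{Z'} P(F|T,Z')P(Z').

P(F|do(Z)): frontdoor, adjust for {T}.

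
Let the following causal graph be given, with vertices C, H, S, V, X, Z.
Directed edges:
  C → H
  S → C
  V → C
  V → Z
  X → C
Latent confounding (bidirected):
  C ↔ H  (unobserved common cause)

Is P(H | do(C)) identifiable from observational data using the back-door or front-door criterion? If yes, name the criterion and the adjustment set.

P(H|do(C)): not identifiable (no BD/FD set).

desc(C)\{C}={H}; candidates ⊆ {S,V,X,Z}.
C↔H: latent back-door arc(s) into C.
size 0: {}; under {} C still reaches {H,S,V,X,Z} ∋ H.
size 1: {S}, {V}, {X} …(+1); under {S} C still reaches {H,V,X,Z} ∋ H.
size 2: {S,V}, {S,X}, {S,Z} …(+3); under {S,V} C still reaches {H,X} ∋ H.
C↔H cannot be blocked by any observed set — no back-door set.
No mediator lies on a directed C→…→H path.
Neither criterion identifies P(H|do(C)) in this graph.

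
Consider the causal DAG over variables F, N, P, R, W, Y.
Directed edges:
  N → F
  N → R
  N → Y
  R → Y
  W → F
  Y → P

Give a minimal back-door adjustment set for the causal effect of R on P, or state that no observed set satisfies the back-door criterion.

R→P: minimal back-door set {N}.

desc(R)\{R}={P,Y}; candidates ⊆ {F,N,W}.
size 0: {}; under {} R still reaches {F,N,P,Y} ∋ P.
{N}: R⊥P given {N} in G with R→· removed — back-door holds.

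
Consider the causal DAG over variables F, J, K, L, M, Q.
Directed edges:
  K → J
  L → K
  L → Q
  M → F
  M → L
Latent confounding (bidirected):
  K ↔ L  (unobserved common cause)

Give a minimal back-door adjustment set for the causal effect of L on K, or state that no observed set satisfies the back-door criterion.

L→K: no observed back-door set.

desc(L)\{L}={J,K,Q}; candidates ⊆ {F,M}.
L↔K: latent back-door arc(s) into L.
size 0: {}; under {} L still reaches {F,J,K,M} ∋ K.
size 1: {F}, {M}; under {F} L still reaches {J,K,M} ∋ K.
size 2: {F,M}; under {F,M} L still reaches {J,K} ∋ K.
L↔K cannot be blocked by any observed set — no back-door set.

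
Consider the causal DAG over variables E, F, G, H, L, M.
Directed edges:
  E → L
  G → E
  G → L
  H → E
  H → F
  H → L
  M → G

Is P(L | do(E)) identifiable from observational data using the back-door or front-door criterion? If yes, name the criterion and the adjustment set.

desc(E)\{E}={L}; candidates ⊆ {F,G,H,M}.
size 0: {}; under {} E still reaches {F,G,H,L,M} ∋ L.
size 1: {F}, {G}, {H} …(+1); under {F} E still reaches {G,H,L,M} ∋ L.
{G,H}: E⊥L given {G,H} in G with E→· removed — back-door holds.
P(L|do(E)) = Σ_{G,H} P(L|E,G,H)·P(G,H).

P(L|do(E)): backdoor, adjust for {G, H}.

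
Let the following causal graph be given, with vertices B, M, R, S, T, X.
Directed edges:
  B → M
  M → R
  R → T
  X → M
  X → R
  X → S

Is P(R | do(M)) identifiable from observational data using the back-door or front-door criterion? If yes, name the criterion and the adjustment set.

desc(M)\{M}={R,T}; candidates ⊆ {B,S,X}.
size 0: {}; under {} M still reaches {B,R,S,T,X} ∋ R.
{X}: M⊥R given {X} in G with M→· removed — back-door holds.
P(R|do(M)) = Σ_{X} P(R|M,X)·P(X).

P(R|do(M)): backdoor, adjust for {X}.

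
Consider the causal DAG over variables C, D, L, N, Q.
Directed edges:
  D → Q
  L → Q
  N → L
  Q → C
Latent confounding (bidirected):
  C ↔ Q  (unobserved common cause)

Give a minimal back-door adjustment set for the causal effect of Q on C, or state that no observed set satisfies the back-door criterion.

desc(Q)\{Q}={C}; candidates ⊆ {D,L,N}.
Q↔C: latent back-door arc(s) into Q.
size 0: {}; under {} Q still reaches {C,D,L,N} ∋ C.
size 1: {D}, {L}, {N}; under {D} Q still reaches {C,L,N} ∋ C.
size 2: {D,L}, {D,N}, {L,N}; under {D,L} Q still reaches {C} ∋ C.
Q↔C cannot be blocked by any observed set — no back-door set.

Q→C: no observed back-door set.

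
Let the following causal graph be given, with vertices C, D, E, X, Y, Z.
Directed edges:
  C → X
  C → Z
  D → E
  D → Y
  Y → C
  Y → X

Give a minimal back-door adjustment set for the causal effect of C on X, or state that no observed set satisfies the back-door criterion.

desc(C)\{C}={X,Z}; candidates ⊆ {D,E,Y}.
size 0: {}; under {} C still reaches {D,E,X,Y} ∋ X.
{Y}: C⊥X given {Y} in G with C→· removed — back-door holds.

C→X: minimal back-door set {Y}.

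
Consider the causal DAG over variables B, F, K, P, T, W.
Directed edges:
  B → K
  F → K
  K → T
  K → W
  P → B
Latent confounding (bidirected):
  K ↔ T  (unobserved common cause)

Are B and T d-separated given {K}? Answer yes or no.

Bayes-Ball from B | {K} reaches {F,P,T}.
T ∈ reach(B|{K}) ⇒ B ⊥̸ T | {K}.

No — B and T are d-connected given {K}.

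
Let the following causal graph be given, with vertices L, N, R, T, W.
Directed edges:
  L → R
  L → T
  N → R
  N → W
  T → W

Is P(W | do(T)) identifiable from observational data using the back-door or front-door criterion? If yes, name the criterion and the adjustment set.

P(W|do(T)): backdoor, adjust for ∅.

desc(T)\{T}={W}; candidates ⊆ {L,N,R}.
∅: T⊥W given ∅ in G with T→· removed — back-door holds.
P(W|do(T)) = P(W|T) — no adjustment needed.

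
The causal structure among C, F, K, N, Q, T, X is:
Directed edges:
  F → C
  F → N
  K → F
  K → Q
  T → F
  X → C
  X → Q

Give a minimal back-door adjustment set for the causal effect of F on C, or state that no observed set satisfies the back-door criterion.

F→C: minimal back-door set ∅.

desc(F)\{F}={C,N}; candidates ⊆ {K,Q,T,X}.
∅: F⊥C given ∅ in G with F→· removed — back-door holds.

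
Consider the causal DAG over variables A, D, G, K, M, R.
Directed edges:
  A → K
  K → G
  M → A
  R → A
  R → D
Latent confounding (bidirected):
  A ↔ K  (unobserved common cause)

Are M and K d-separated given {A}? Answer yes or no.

Bayes-Ball from M | {A} reaches {D,G,K,R}.
K ∈ reach(M|{A}) ⇒ M ⊥̸ K | {A}.

No — M and K are d-connected given {A}.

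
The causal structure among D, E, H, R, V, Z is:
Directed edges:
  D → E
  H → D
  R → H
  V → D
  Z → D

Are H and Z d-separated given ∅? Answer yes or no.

Yes — H ⊥ Z | ∅.

Bayes-Ball from H | ∅ reaches {D,E,R}.
Z ∉ reach(H|∅) ⇒ H ⊥ Z | ∅.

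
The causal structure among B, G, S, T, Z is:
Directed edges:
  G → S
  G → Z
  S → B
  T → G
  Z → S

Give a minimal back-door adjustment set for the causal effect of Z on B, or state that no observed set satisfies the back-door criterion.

Z→B: minimal back-door set {G}.

desc(Z)\{Z}={B,S}; candidates ⊆ {G,T}.
size 0: {}; under {} Z still reaches {B,G,S,T} ∋ B.
{G}: Z⊥B given {G} in G with Z→· removed — back-door holds.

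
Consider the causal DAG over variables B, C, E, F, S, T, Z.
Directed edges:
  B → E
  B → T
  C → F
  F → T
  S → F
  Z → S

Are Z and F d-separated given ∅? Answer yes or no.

Bayes-Ball from Z | ∅ reaches {F,S,T}.
F ∈ reach(Z|∅) ⇒ Z ⊥̸ F | ∅.

No — Z and F are d-connected given ∅.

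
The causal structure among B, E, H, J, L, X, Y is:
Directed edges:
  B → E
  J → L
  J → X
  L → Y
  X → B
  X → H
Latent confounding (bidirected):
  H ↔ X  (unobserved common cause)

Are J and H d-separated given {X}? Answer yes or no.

Bayes-Ball from J | {X} reaches {H,L,Y}.
H ∈ reach(J|{X}) ⇒ J ⊥̸ H | {X}.

No — J and H are d-connected given {X}.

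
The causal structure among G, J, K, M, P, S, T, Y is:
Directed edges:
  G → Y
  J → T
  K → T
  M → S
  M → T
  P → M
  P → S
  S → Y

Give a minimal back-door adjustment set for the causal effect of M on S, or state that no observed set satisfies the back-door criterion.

desc(M)\{M}={S,T,Y}; candidates ⊆ {G,J,K,P}.
size 0: {}; under {} M still reaches {P,S,Y} ∋ S.
{P}: M⊥S given {P} in G with M→· removed — back-door holds.

M→S: minimal back-door set {P}.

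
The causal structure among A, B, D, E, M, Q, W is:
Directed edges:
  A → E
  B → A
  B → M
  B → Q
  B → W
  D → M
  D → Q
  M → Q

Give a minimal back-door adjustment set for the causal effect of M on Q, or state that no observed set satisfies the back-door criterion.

desc(M)\{M}={Q}; candidates ⊆ {A,B,D,E,W}.
size 0: {}; under {} M still reaches {A,B,D,E,Q,W} ∋ Q.
size 1: {A}, {B}, {D} …(+2); under {A} M still reaches {B,D,Q,W} ∋ Q.
{B,D}: M⊥Q given {B,D} in G with M→· removed — back-door holds.

M→Q: minimal back-door set {B, D}.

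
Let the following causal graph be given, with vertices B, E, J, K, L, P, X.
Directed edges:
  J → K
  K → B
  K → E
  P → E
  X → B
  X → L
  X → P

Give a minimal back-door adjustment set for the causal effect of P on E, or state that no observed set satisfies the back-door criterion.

desc(P)\{P}={E}; candidates ⊆ {B,J,K,L,X}.
∅: P⊥E given ∅ in G with P→· removed — back-door holds.

P→E: minimal back-door set ∅.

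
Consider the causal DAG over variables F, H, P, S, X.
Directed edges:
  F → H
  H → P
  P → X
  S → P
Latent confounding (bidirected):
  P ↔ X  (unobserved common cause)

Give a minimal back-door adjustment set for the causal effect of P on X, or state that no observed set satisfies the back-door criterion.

desc(P)\{P}={X}; candidates ⊆ {F,H,S}.
P↔X: latent back-door arc(s) into P.
size 0: {}; under {} P still reaches {F,H,S,X} ∋ X.
size 1: {F}, {H}, {S}; under {F} P still reaches {H,S,X} ∋ X.
size 2: {F,H}, {F,S}, {H,S}; under {F,H} P still reaches {S,X} ∋ X.
P↔X cannot be blocked by any observed set — no back-door set.

P→X: no observed back-door set.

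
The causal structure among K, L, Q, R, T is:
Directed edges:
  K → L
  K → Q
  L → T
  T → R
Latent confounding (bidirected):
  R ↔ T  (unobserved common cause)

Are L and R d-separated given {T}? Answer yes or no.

No — L and R are d-connected given {T}.

Bayes-Ball from L | {T} reaches {K,Q,R}.
R ∈ reach(L|{T}) ⇒ L ⊥̸ R | {T}.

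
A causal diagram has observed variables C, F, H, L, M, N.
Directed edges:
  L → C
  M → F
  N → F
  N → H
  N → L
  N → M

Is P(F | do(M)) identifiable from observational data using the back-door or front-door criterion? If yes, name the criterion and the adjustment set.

desc(M)\{M}={F}; candidates ⊆ {C,H,L,N}.
size 0: {}; under {} M still reaches {C,F,H,L,N} ∋ F.
{N}: M⊥F given {N} in G with M→· removed — back-door holds.
P(F|do(M)) = Σ_{N} P(F|M,N)·P(N).

P(F|do(M)): backdoor, adjust for {N}.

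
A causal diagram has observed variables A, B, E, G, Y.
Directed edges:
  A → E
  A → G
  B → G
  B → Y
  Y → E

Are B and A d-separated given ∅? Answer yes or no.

Yes — B ⊥ A | ∅.

Bayes-Ball from B | ∅ reaches {E,G,Y}.
A ∉ reach(B|∅) ⇒ B ⊥ A | ∅.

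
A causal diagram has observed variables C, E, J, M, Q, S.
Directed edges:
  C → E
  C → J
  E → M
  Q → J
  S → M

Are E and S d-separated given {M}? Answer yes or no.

No — E and S are d-connected given {M}.

Bayes-Ball from E | {M} reaches {C,J,S}.
S ∈ reach(E|{M}) ⇒ E ⊥̸ S | {M}.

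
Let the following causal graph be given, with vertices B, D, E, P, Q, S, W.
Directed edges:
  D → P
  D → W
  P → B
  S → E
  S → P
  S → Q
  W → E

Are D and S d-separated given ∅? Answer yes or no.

Bayes-Ball from D | ∅ reaches {B,E,P,W}.
S ∉ reach(D|∅) ⇒ D ⊥ S | ∅.

Yes — D ⊥ S | ∅.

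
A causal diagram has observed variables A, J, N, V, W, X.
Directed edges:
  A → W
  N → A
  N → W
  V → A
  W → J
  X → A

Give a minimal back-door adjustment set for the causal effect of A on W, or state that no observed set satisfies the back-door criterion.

A→W: minimal back-door set {N}.

desc(A)\{A}={J,W}; candidates ⊆ {N,V,X}.
size 0: {}; under {} A still reaches {J,N,V,W,X} ∋ W.
{N}: A⊥W given {N} in G with A→· removed — back-door holds.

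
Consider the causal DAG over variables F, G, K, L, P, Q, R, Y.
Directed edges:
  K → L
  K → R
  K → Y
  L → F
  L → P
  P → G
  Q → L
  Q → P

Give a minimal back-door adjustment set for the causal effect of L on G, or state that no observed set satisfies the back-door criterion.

desc(L)\{L}={F,G,P}; candidates ⊆ {K,Q,R,Y}.
size 0: {}; under {} L still reaches {G,K,P,Q,R,Y} ∋ G.
{Q}: L⊥G given {Q} in G with L→· removed — back-door holds.

L→G: minimal back-door set {Q}.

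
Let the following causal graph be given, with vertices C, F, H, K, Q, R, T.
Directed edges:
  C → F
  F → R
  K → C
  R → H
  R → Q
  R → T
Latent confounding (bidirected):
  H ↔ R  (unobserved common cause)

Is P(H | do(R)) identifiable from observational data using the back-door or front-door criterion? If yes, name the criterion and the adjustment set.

P(H|do(R)): not identifiable (no BD/FD set).

desc(R)\{R}={H,Q,T}; candidates ⊆ {C,F,K}.
R↔H: latent back-door arc(s) into R.
size 0: {}; under {} R still reaches {C,F,H,K} ∋ H.
size 1: {C}, {F}, {K}; under {C} R still reaches {F,H} ∋ H.
size 2: {C,F}, {C,K}, {F,K}; under {C,F} R still reaches {H} ∋ H.
R↔H cannot be blocked by any observed set — no back-door set.
No mediator lies on a directed R→…→H path.
Neither criterion identifies P(H|do(R)) in this graph.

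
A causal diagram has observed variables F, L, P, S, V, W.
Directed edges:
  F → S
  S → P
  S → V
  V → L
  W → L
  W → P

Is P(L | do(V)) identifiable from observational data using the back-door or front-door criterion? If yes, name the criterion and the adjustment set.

desc(V)\{V}={L}; candidates ⊆ {F,P,S,W}.
∅: V⊥L given ∅ in G with V→· removed — back-door holds.
P(L|do(V)) = P(L|V) — no adjustment needed.

P(L|do(V)): backdoor, adjust for ∅.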